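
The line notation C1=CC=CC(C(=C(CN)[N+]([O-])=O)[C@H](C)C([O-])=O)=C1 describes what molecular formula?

Heavy atoms from the SMILES: 12 C, 2 N, 4 O.
Implicit hydrogens by atom environment:
  5 × C (aromatic): 1 H each → 5
  3 × C: no H
  2 × O: no H
  2 × O (charge -1): no H
  1 × C: 3 H
  1 × C: 2 H
  1 × C: 1 H
  1 × C (aromatic): no H
  1 × N: 2 H
  1 × N (charge +1): no H
  Total hydrogens = 13.
Net charge -1.
Molecular formula: C12H13N2O4-

C12H13N2O4-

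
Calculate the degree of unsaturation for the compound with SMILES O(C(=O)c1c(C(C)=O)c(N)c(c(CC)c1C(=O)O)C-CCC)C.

Molecular formula from the SMILES: C17H23NO5.
DoU = (2C + 2 + N − H − X)/2 = (2·17 + 2 + 1 − 23 − 0)/2 = 14/2 = 7.
(Structurally: 1 ring(s) + 6 π bond(s) = 7.)

7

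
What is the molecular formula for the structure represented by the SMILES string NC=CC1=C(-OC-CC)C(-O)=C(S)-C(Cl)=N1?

Heavy atoms from the SMILES: 10 C, 1 Cl, 2 N, 2 O, 1 S.
Implicit hydrogens by atom environment:
  5 × C (aromatic): no H
  2 × C: 2 H each → 4
  2 × C: 1 H each → 2
  1 × C: 3 H
  1 × Cl: no H
  1 × N: 2 H
  1 × N (aromatic): no H
  1 × O: 1 H
  1 × O: no H
  1 × S: 1 H
  Total hydrogens = 13.
Molecular formula: C10H13ClN2O2S

C10H13ClN2O2S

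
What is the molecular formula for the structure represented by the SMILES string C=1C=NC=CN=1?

C4H4N2

Heavy atoms from the SMILES: 4 C, 2 N.
Implicit hydrogens by atom environment:
  4 × C (aromatic): 1 H each → 4
  2 × N (aromatic): no H
  Total hydrogens = 4.
Molecular formula: C4H4N2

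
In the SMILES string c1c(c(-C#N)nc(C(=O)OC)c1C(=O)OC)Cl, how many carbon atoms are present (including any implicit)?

10

The symbol for carbon appears 10 times in the SMILES. Lowercase c denotes aromatic carbon and counts toward C.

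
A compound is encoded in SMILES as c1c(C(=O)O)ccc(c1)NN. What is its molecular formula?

C7H8N2O2

Heavy atoms from the SMILES: 7 C, 2 N, 2 O.
Implicit hydrogens by atom environment:
  4 × C (aromatic): 1 H each → 4
  2 × C (aromatic): no H
  1 × C: no H
  1 × N: 2 H
  1 × N: 1 H
  1 × O: 1 H
  1 × O: no H
  Total hydrogens = 8.
Molecular formula: C7H8N2O2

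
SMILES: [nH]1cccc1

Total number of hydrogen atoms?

Hydrogens are implicit in SMILES; fill each atom to its normal valence:
  4 × C (aromatic): 1 H each → 4
  1 × N (aromatic): 1 H
  Total hydrogens = 5.

5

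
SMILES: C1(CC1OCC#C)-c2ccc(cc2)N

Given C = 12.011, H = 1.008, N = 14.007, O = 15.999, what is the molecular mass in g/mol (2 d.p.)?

Molecular formula: C12H13NO.
M = 12×12.011 + 13×1.008 + 1×14.007 + 1×15.999 = 187.24 g/mol.

187.24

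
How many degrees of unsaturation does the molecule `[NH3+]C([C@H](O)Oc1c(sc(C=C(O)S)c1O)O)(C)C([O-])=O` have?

5

Molecular formula from the SMILES: C10H13NO7S2.
DoU = (2C + 2 + N − H − X)/2 = (2·10 + 2 + 1 − 13 − 0)/2 = 10/2 = 5.
(Structurally: 1 ring(s) + 4 π bond(s) = 5.)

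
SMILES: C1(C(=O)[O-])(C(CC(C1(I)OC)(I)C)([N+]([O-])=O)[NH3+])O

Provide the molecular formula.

Heavy atoms from the SMILES: 8 C, 2 I, 2 N, 6 O.
Implicit hydrogens by atom environment:
  5 × C: no H
  3 × O: no H
  2 × C: 3 H each → 6
  2 × I: no H
  2 × O (charge -1): no H
  1 × C: 2 H
  1 × N (charge +1): 3 H
  1 × N (charge +1): no H
  1 × O: 1 H
  Total hydrogens = 12.
Molecular formula: C8H12I2N2O6

C8H12I2N2O6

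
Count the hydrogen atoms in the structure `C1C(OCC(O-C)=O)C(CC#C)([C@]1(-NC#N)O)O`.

14

Hydrogens are implicit in SMILES; fill each atom to its normal valence:
  5 × C: no H
  3 × C: 2 H each → 6
  3 × O: no H
  2 × C: 1 H each → 2
  2 × O: 1 H each → 2
  1 × C: 3 H
  1 × N: 1 H
  1 × N: no H
  Total hydrogens = 14.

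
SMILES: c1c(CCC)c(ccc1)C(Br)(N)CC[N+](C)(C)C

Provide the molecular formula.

C15H26BrN2+

Heavy atoms from the SMILES: 1 Br, 15 C, 2 N.
Implicit hydrogens by atom environment:
  4 × C: 3 H each → 12
  4 × C: 2 H each → 8
  4 × C (aromatic): 1 H each → 4
  2 × C (aromatic): no H
  1 × Br: no H
  1 × C: no H
  1 × N: 2 H
  1 × N (charge +1): no H
  Total hydrogens = 26.
Net charge +1.
Molecular formula: C15H26BrN2+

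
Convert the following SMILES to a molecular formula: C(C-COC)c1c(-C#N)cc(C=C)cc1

Heavy atoms from the SMILES: 13 C, 1 N, 1 O.
Implicit hydrogens by atom environment:
  4 × C: 2 H each → 8
  3 × C (aromatic): 1 H each → 3
  3 × C (aromatic): no H
  1 × C: 3 H
  1 × C: 1 H
  1 × C: no H
  1 × N: no H
  1 × O: no H
  Total hydrogens = 15.
Molecular formula: C13H15NO

C13H15NO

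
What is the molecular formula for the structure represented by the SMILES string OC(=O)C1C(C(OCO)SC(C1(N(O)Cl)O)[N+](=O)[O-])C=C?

C9H13ClN2O8S

Heavy atoms from the SMILES: 9 C, 1 Cl, 2 N, 8 O, 1 S.
Implicit hydrogens by atom environment:
  5 × C: 1 H each → 5
  4 × O: 1 H each → 4
  3 × O: no H
  2 × C: 2 H each → 4
  2 × C: no H
  1 × Cl: no H
  1 × N: no H
  1 × N (charge +1): no H
  1 × O (charge -1): no H
  1 × S: no H
  Total hydrogens = 13.
Molecular formula: C9H13ClN2O8S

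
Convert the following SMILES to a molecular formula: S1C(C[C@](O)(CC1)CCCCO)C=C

C11H20O2S

Heavy atoms from the SMILES: 11 C, 2 O, 1 S.
Implicit hydrogens by atom environment:
  8 × C: 2 H each → 16
  2 × C: 1 H each → 2
  2 × O: 1 H each → 2
  1 × C: no H
  1 × S: no H
  Total hydrogens = 20.
Molecular formula: C11H20O2S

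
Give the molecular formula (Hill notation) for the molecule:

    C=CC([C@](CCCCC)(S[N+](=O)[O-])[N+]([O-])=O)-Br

Heavy atoms from the SMILES: 1 Br, 9 C, 2 N, 4 O, 1 S.
Implicit hydrogens by atom environment:
  5 × C: 2 H each → 10
  2 × C: 1 H each → 2
  2 × N (charge +1): no H
  2 × O: no H
  2 × O (charge -1): no H
  1 × Br: no H
  1 × C: 3 H
  1 × C: no H
  1 × S: no H
  Total hydrogens = 15.
Molecular formula: C9H15BrN2O4S

C9H15BrN2O4S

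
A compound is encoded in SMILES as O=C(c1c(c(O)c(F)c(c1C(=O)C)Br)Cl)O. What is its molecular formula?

Heavy atoms from the SMILES: 1 Br, 9 C, 1 Cl, 1 F, 4 O.
Implicit hydrogens by atom environment:
  6 × C (aromatic): no H
  2 × C: no H
  2 × O: 1 H each → 2
  2 × O: no H
  1 × Br: no H
  1 × C: 3 H
  1 × Cl: no H
  1 × F: no H
  Total hydrogens = 5.
Molecular formula: C9H5BrClFO4

C9H5BrClFO4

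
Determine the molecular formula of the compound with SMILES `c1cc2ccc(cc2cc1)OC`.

C11H10O

Heavy atoms from the SMILES: 11 C, 1 O.
Implicit hydrogens by atom environment:
  7 × C (aromatic): 1 H each → 7
  3 × C (aromatic): no H
  1 × C: 3 H
  1 × O: no H
  Total hydrogens = 10.
Molecular formula: C11H10O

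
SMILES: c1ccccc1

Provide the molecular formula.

C6H6

Heavy atoms from the SMILES: 6 C.
Implicit hydrogens by atom environment:
  6 × C (aromatic): 1 H each → 6
  Total hydrogens = 6.
Molecular formula: C6H6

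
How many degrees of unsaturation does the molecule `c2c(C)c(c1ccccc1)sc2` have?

Molecular formula from the SMILES: C11H10S.
DoU = (2C + 2 + N − H − X)/2 = (2·11 + 2 + 0 − 10 − 0)/2 = 14/2 = 7.
(Structurally: 2 ring(s) + 5 π bond(s) = 7.)

7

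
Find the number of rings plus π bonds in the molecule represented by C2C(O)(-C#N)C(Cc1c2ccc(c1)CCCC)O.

7

Molecular formula from the SMILES: C15H19NO2.
DoU = (2C + 2 + N − H − X)/2 = (2·15 + 2 + 1 − 19 − 0)/2 = 14/2 = 7.
(Structurally: 2 ring(s) + 5 π bond(s) = 7.)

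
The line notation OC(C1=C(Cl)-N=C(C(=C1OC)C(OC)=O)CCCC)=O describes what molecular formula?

Heavy atoms from the SMILES: 13 C, 1 Cl, 1 N, 5 O.
Implicit hydrogens by atom environment:
  5 × C (aromatic): no H
  4 × O: no H
  3 × C: 3 H each → 9
  3 × C: 2 H each → 6
  2 × C: no H
  1 × Cl: no H
  1 × N (aromatic): no H
  1 × O: 1 H
  Total hydrogens = 16.
Molecular formula: C13H16ClNO5

C13H16ClNO5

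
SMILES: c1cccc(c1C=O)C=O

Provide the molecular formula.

Heavy atoms from the SMILES: 8 C, 2 O.
Implicit hydrogens by atom environment:
  4 × C (aromatic): 1 H each → 4
  2 × C: 1 H each → 2
  2 × C (aromatic): no H
  2 × O: no H
  Total hydrogens = 6.
Molecular formula: C8H6O2

C8H6O2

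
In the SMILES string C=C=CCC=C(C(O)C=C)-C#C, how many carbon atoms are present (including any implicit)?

The symbol for carbon appears 11 times in the SMILES.

11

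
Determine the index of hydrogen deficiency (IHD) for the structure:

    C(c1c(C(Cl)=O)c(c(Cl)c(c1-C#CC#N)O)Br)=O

10

Molecular formula from the SMILES: C11H2BrCl2NO3.
DoU = (2C + 2 + N − H − X)/2 = (2·11 + 2 + 1 − 2 − 3)/2 = 20/2 = 10.
(Structurally: 1 ring(s) + 9 π bond(s) = 10.)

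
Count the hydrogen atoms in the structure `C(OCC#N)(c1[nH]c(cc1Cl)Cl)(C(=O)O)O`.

6

Hydrogens are implicit in SMILES; fill each atom to its normal valence:
  3 × C (aromatic): no H
  3 × C: no H
  2 × Cl: no H
  2 × O: 1 H each → 2
  2 × O: no H
  1 × C: 2 H
  1 × C (aromatic): 1 H
  1 × N (aromatic): 1 H
  1 × N: no H
  Total hydrogens = 6.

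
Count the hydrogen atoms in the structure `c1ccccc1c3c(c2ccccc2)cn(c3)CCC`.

Hydrogens are implicit in SMILES; fill each atom to its normal valence:
  12 × C (aromatic): 1 H each → 12
  4 × C (aromatic): no H
  2 × C: 2 H each → 4
  1 × C: 3 H
  1 × N (aromatic): no H
  Total hydrogens = 19.

19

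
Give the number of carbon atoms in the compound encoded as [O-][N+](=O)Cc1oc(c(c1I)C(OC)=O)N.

The symbol for carbon appears 7 times in the SMILES. Lowercase c denotes aromatic carbon and counts toward C.

7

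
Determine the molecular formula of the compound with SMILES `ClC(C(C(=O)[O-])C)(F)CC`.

C6H9ClFO2-

Heavy atoms from the SMILES: 6 C, 1 Cl, 1 F, 2 O.
Implicit hydrogens by atom environment:
  2 × C: 3 H each → 6
  2 × C: no H
  1 × C: 2 H
  1 × C: 1 H
  1 × Cl: no H
  1 × F: no H
  1 × O: no H
  1 × O (charge -1): no H
  Total hydrogens = 9.
Net charge -1.
Molecular formula: C6H9ClFO2-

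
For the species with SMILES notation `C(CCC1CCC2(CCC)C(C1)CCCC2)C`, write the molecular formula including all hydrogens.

C17H32

Heavy atoms from the SMILES: 17 C.
Implicit hydrogens by atom environment:
  12 × C: 2 H each → 24
  2 × C: 3 H each → 6
  2 × C: 1 H each → 2
  1 × C: no H
  Total hydrogens = 32.
Molecular formula: C17H32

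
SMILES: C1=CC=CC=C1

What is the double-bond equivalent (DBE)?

Molecular formula from the SMILES: C6H6.
DoU = (2C + 2 + N − H − X)/2 = (2·6 + 2 + 0 − 6 − 0)/2 = 8/2 = 4.
(Structurally: 1 ring(s) + 3 π bond(s) = 4.)

4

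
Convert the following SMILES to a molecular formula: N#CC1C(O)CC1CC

Heavy atoms from the SMILES: 7 C, 1 N, 1 O.
Implicit hydrogens by atom environment:
  3 × C: 1 H each → 3
  2 × C: 2 H each → 4
  1 × C: 3 H
  1 × C: no H
  1 × N: no H
  1 × O: 1 H
  Total hydrogens = 11.
Molecular formula: C7H11NO

C7H11NO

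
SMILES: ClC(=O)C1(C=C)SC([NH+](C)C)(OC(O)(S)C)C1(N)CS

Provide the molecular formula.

Heavy atoms from the SMILES: 11 C, 1 Cl, 2 N, 3 O, 3 S.
Implicit hydrogens by atom environment:
  5 × C: no H
  3 × C: 3 H each → 9
  2 × C: 2 H each → 4
  2 × O: no H
  2 × S: 1 H each → 2
  1 × C: 1 H
  1 × Cl: no H
  1 × N: 2 H
  1 × N (charge +1): 1 H
  1 × O: 1 H
  1 × S: no H
  Total hydrogens = 20.
Net charge +1.
Molecular formula: C11H20ClN2O3S3+

C11H20ClN2O3S3+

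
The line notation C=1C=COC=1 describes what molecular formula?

C4H4O

Heavy atoms from the SMILES: 4 C, 1 O.
Implicit hydrogens by atom environment:
  4 × C (aromatic): 1 H each → 4
  1 × O (aromatic): no H
  Total hydrogens = 4.
Molecular formula: C4H4O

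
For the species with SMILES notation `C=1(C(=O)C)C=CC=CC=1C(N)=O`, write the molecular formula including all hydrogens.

C9H9NO2

Heavy atoms from the SMILES: 9 C, 1 N, 2 O.
Implicit hydrogens by atom environment:
  4 × C (aromatic): 1 H each → 4
  2 × C (aromatic): no H
  2 × C: no H
  2 × O: no H
  1 × C: 3 H
  1 × N: 2 H
  Total hydrogens = 9.
Molecular formula: C9H9NO2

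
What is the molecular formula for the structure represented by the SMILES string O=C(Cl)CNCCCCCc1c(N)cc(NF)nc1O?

C12H18ClFN4O2

Heavy atoms from the SMILES: 12 C, 1 Cl, 1 F, 4 N, 2 O.
Implicit hydrogens by atom environment:
  6 × C: 2 H each → 12
  4 × C (aromatic): no H
  2 × N: 1 H each → 2
  1 × C (aromatic): 1 H
  1 × C: no H
  1 × Cl: no H
  1 × F: no H
  1 × N: 2 H
  1 × N (aromatic): no H
  1 × O: 1 H
  1 × O: no H
  Total hydrogens = 18.
Molecular formula: C12H18ClFN4O2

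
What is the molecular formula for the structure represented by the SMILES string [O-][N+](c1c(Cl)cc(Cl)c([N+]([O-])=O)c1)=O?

Heavy atoms from the SMILES: 6 C, 2 Cl, 2 N, 4 O.
Implicit hydrogens by atom environment:
  4 × C (aromatic): no H
  2 × C (aromatic): 1 H each → 2
  2 × Cl: no H
  2 × N (charge +1): no H
  2 × O: no H
  2 × O (charge -1): no H
  Total hydrogens = 2.
Molecular formula: C6H2Cl2N2O4

C6H2Cl2N2O4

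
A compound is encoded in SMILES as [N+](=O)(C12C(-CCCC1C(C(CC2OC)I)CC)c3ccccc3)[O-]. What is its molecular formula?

Heavy atoms from the SMILES: 19 C, 1 I, 1 N, 3 O.
Implicit hydrogens by atom environment:
  5 × C: 2 H each → 10
  5 × C: 1 H each → 5
  5 × C (aromatic): 1 H each → 5
  2 × C: 3 H each → 6
  2 × O: no H
  1 × C: no H
  1 × C (aromatic): no H
  1 × I: no H
  1 × N (charge +1): no H
  1 × O (charge -1): no H
  Total hydrogens = 26.
Molecular formula: C19H26INO3

C19H26INO3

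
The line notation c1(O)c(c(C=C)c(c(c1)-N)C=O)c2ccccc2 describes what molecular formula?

Heavy atoms from the SMILES: 15 C, 1 N, 2 O.
Implicit hydrogens by atom environment:
  6 × C (aromatic): 1 H each → 6
  6 × C (aromatic): no H
  2 × C: 1 H each → 2
  1 × C: 2 H
  1 × N: 2 H
  1 × O: 1 H
  1 × O: no H
  Total hydrogens = 13.
Molecular formula: C15H13NO2

C15H13NO2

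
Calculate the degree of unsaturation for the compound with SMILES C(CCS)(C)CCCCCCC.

Molecular formula from the SMILES: C11H24S.
DoU = (2C + 2 + N − H − X)/2 = (2·11 + 2 + 0 − 24 − 0)/2 = 0/2 = 0.
(Structurally: 0 ring(s) + 0 π bond(s) = 0.)

0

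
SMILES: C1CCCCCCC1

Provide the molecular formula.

C8H16

Heavy atoms from the SMILES: 8 C.
Implicit hydrogens by atom environment:
  8 × C: 2 H each → 16
  Total hydrogens = 16.
Molecular formula: C8H16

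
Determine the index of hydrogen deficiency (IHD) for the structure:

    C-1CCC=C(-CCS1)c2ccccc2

6

Molecular formula from the SMILES: C13H16S.
DoU = (2C + 2 + N − H − X)/2 = (2·13 + 2 + 0 − 16 − 0)/2 = 12/2 = 6.
(Structurally: 2 ring(s) + 4 π bond(s) = 6.)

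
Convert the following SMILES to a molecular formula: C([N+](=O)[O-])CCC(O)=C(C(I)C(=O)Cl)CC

C9H13ClINO4

Heavy atoms from the SMILES: 9 C, 1 Cl, 1 I, 1 N, 4 O.
Implicit hydrogens by atom environment:
  4 × C: 2 H each → 8
  3 × C: no H
  2 × O: no H
  1 × C: 3 H
  1 × C: 1 H
  1 × Cl: no H
  1 × I: no H
  1 × N (charge +1): no H
  1 × O: 1 H
  1 × O (charge -1): no H
  Total hydrogens = 13.
Molecular formula: C9H13ClINO4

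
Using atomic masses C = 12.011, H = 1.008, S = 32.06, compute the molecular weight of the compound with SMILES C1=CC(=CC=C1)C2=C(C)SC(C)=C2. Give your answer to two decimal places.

Molecular formula: C12H12S.
M = 12×12.011 + 12×1.008 + 1×32.06 = 188.29 g/mol.

188.29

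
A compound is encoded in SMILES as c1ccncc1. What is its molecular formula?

Heavy atoms from the SMILES: 5 C, 1 N.
Implicit hydrogens by atom environment:
  5 × C (aromatic): 1 H each → 5
  1 × N (aromatic): no H
  Total hydrogens = 5.
Molecular formula: C5H5N

C5H5N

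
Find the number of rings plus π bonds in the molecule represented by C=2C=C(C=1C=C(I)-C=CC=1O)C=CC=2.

8

Molecular formula from the SMILES: C12H9IO.
DoU = (2C + 2 + N − H − X)/2 = (2·12 + 2 + 0 − 9 − 1)/2 = 16/2 = 8.
(Structurally: 2 ring(s) + 6 π bond(s) = 8.)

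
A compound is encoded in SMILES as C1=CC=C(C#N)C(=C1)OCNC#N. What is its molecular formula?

C9H7N3O

Heavy atoms from the SMILES: 9 C, 3 N, 1 O.
Implicit hydrogens by atom environment:
  4 × C (aromatic): 1 H each → 4
  2 × C (aromatic): no H
  2 × C: no H
  2 × N: no H
  1 × C: 2 H
  1 × N: 1 H
  1 × O: no H
  Total hydrogens = 7.
Molecular formula: C9H7N3O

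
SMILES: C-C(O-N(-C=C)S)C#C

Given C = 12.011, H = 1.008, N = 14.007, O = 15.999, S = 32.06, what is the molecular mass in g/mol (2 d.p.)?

Molecular formula: C6H9NOS.
M = 6×12.011 + 9×1.008 + 1×14.007 + 1×15.999 + 1×32.06 = 143.20 g/mol.

143.20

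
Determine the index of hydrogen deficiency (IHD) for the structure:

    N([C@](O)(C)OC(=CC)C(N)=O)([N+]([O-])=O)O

Molecular formula from the SMILES: C6H11N3O6.
DoU = (2C + 2 + N − H − X)/2 = (2·6 + 2 + 3 − 11 − 0)/2 = 6/2 = 3.
(Structurally: 0 ring(s) + 3 π bond(s) = 3.)

3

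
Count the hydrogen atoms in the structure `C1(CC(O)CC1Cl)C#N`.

Hydrogens are implicit in SMILES; fill each atom to its normal valence:
  3 × C: 1 H each → 3
  2 × C: 2 H each → 4
  1 × C: no H
  1 × Cl: no H
  1 × N: no H
  1 × O: 1 H
  Total hydrogens = 8.

8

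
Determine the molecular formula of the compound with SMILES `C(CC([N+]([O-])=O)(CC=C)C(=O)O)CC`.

C9H15NO4

Heavy atoms from the SMILES: 9 C, 1 N, 4 O.
Implicit hydrogens by atom environment:
  5 × C: 2 H each → 10
  2 × C: no H
  2 × O: no H
  1 × C: 3 H
  1 × C: 1 H
  1 × N (charge +1): no H
  1 × O: 1 H
  1 × O (charge -1): no H
  Total hydrogens = 15.
Molecular formula: C9H15NO4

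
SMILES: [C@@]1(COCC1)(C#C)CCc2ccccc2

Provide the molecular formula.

C14H16O

Heavy atoms from the SMILES: 14 C, 1 O.
Implicit hydrogens by atom environment:
  5 × C: 2 H each → 10
  5 × C (aromatic): 1 H each → 5
  2 × C: no H
  1 × C: 1 H
  1 × C (aromatic): no H
  1 × O: no H
  Total hydrogens = 16.
Molecular formula: C14H16O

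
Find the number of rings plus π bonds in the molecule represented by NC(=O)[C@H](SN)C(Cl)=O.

2

Molecular formula from the SMILES: C3H5ClN2O2S.
DoU = (2C + 2 + N − H − X)/2 = (2·3 + 2 + 2 − 5 − 1)/2 = 4/2 = 2.
(Structurally: 0 ring(s) + 2 π bond(s) = 2.)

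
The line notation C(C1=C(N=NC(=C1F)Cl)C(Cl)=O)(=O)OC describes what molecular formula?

C7H3Cl2FN2O3

Heavy atoms from the SMILES: 7 C, 2 Cl, 1 F, 2 N, 3 O.
Implicit hydrogens by atom environment:
  4 × C (aromatic): no H
  3 × O: no H
  2 × C: no H
  2 × Cl: no H
  2 × N (aromatic): no H
  1 × C: 3 H
  1 × F: no H
  Total hydrogens = 3.
Molecular formula: C7H3Cl2FN2O3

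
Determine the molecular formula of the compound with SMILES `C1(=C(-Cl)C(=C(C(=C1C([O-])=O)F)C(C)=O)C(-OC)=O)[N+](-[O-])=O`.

Heavy atoms from the SMILES: 11 C, 1 Cl, 1 F, 1 N, 7 O.
Implicit hydrogens by atom environment:
  6 × C (aromatic): no H
  5 × O: no H
  3 × C: no H
  2 × C: 3 H each → 6
  2 × O (charge -1): no H
  1 × Cl: no H
  1 × F: no H
  1 × N (charge +1): no H
  Total hydrogens = 6.
Net charge -1.
Molecular formula: C11H6ClFNO7-

C11H6ClFNO7-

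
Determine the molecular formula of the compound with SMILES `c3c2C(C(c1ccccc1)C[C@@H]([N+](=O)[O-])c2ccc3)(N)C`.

Heavy atoms from the SMILES: 17 C, 2 N, 2 O.
Implicit hydrogens by atom environment:
  9 × C (aromatic): 1 H each → 9
  3 × C (aromatic): no H
  2 × C: 1 H each → 2
  1 × C: 3 H
  1 × C: 2 H
  1 × C: no H
  1 × N: 2 H
  1 × N (charge +1): no H
  1 × O: no H
  1 × O (charge -1): no H
  Total hydrogens = 18.
Molecular formula: C17H18N2O2

C17H18N2O2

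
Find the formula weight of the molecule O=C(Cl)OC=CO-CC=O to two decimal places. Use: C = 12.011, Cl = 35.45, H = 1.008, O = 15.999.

164.54

Molecular formula: C5H5ClO4.
M = 5×12.011 + 1×35.45 + 5×1.008 + 4×15.999 = 164.54 g/mol.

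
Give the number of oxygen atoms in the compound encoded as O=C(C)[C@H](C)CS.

The symbol for oxygen appears 1 time in the SMILES.

1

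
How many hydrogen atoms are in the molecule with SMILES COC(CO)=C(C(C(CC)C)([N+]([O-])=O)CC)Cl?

20

Hydrogens are implicit in SMILES; fill each atom to its normal valence:
  4 × C: 3 H each → 12
  3 × C: 2 H each → 6
  3 × C: no H
  2 × O: no H
  1 × C: 1 H
  1 × Cl: no H
  1 × N (charge +1): no H
  1 × O: 1 H
  1 × O (charge -1): no H
  Total hydrogens = 20.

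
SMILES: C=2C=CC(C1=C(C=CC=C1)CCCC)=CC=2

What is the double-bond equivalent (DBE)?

8

Molecular formula from the SMILES: C16H18.
DoU = (2C + 2 + N − H − X)/2 = (2·16 + 2 + 0 − 18 − 0)/2 = 16/2 = 8.
(Structurally: 2 ring(s) + 6 π bond(s) = 8.)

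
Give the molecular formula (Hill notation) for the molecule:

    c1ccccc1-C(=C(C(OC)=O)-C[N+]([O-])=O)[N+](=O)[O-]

Heavy atoms from the SMILES: 11 C, 2 N, 6 O.
Implicit hydrogens by atom environment:
  5 × C (aromatic): 1 H each → 5
  4 × O: no H
  3 × C: no H
  2 × N (charge +1): no H
  2 × O (charge -1): no H
  1 × C: 3 H
  1 × C: 2 H
  1 × C (aromatic): no H
  Total hydrogens = 10.
Molecular formula: C11H10N2O6

C11H10N2O6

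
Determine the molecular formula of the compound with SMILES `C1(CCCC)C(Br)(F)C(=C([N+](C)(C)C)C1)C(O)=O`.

Heavy atoms from the SMILES: 1 Br, 13 C, 1 F, 1 N, 2 O.
Implicit hydrogens by atom environment:
  4 × C: 3 H each → 12
  4 × C: 2 H each → 8
  4 × C: no H
  1 × Br: no H
  1 × C: 1 H
  1 × F: no H
  1 × N (charge +1): no H
  1 × O: 1 H
  1 × O: no H
  Total hydrogens = 22.
Net charge +1.
Molecular formula: C13H22BrFNO2+

C13H22BrFNO2+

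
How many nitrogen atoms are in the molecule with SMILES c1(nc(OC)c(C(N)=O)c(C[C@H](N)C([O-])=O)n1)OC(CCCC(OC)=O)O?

The symbol for nitrogen appears 4 times in the SMILES.

4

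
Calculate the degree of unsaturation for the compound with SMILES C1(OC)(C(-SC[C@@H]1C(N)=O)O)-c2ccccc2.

Molecular formula from the SMILES: C12H15NO3S.
DoU = (2C + 2 + N − H − X)/2 = (2·12 + 2 + 1 − 15 − 0)/2 = 12/2 = 6.
(Structurally: 2 ring(s) + 4 π bond(s) = 6.)

6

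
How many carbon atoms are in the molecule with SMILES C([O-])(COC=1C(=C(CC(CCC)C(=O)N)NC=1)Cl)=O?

12

The symbol for carbon appears 12 times in the SMILES. (Cl is a single chlorine, not C + l.)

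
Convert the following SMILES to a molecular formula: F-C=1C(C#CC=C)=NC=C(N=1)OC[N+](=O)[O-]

Heavy atoms from the SMILES: 9 C, 1 F, 3 N, 3 O.
Implicit hydrogens by atom environment:
  3 × C (aromatic): no H
  2 × C: 2 H each → 4
  2 × C: no H
  2 × N (aromatic): no H
  2 × O: no H
  1 × C (aromatic): 1 H
  1 × C: 1 H
  1 × F: no H
  1 × N (charge +1): no H
  1 × O (charge -1): no H
  Total hydrogens = 6.
Molecular formula: C9H6FN3O3

C9H6FN3O3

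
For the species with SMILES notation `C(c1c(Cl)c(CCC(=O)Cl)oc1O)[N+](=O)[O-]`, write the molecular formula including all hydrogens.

Heavy atoms from the SMILES: 8 C, 2 Cl, 1 N, 5 O.
Implicit hydrogens by atom environment:
  4 × C (aromatic): no H
  3 × C: 2 H each → 6
  2 × Cl: no H
  2 × O: no H
  1 × C: no H
  1 × N (charge +1): no H
  1 × O: 1 H
  1 × O (aromatic): no H
  1 × O (charge -1): no H
  Total hydrogens = 7.
Molecular formula: C8H7Cl2NO5

C8H7Cl2NO5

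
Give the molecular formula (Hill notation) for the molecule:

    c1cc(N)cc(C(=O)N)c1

C7H8N2O

Heavy atoms from the SMILES: 7 C, 2 N, 1 O.
Implicit hydrogens by atom environment:
  4 × C (aromatic): 1 H each → 4
  2 × C (aromatic): no H
  2 × N: 2 H each → 4
  1 × C: no H
  1 × O: no H
  Total hydrogens = 8.
Molecular formula: C7H8N2O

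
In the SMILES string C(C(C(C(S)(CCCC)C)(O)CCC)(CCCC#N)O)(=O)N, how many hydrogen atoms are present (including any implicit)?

Hydrogens are implicit in SMILES; fill each atom to its normal valence:
  8 × C: 2 H each → 16
  5 × C: no H
  3 × C: 3 H each → 9
  2 × O: 1 H each → 2
  1 × N: 2 H
  1 × N: no H
  1 × O: no H
  1 × S: 1 H
  Total hydrogens = 30.

30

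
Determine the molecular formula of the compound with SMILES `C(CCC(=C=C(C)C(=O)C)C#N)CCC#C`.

C14H17NO

Heavy atoms from the SMILES: 14 C, 1 N, 1 O.
Implicit hydrogens by atom environment:
  6 × C: no H
  5 × C: 2 H each → 10
  2 × C: 3 H each → 6
  1 × C: 1 H
  1 × N: no H
  1 × O: no H
  Total hydrogens = 17.
Molecular formula: C14H17NO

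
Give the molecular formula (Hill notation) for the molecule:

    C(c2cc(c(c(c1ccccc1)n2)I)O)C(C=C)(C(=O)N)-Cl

Heavy atoms from the SMILES: 16 C, 1 Cl, 1 I, 2 N, 2 O.
Implicit hydrogens by atom environment:
  6 × C (aromatic): 1 H each → 6
  5 × C (aromatic): no H
  2 × C: 2 H each → 4
  2 × C: no H
  1 × C: 1 H
  1 × Cl: no H
  1 × I: no H
  1 × N: 2 H
  1 × N (aromatic): no H
  1 × O: 1 H
  1 × O: no H
  Total hydrogens = 14.
Molecular formula: C16H14ClIN2O2

C16H14ClIN2O2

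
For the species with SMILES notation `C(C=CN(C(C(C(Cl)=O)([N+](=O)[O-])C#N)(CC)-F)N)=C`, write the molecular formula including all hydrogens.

C10H12ClFN4O3

Heavy atoms from the SMILES: 10 C, 1 Cl, 1 F, 4 N, 3 O.
Implicit hydrogens by atom environment:
  4 × C: no H
  3 × C: 1 H each → 3
  2 × C: 2 H each → 4
  2 × N: no H
  2 × O: no H
  1 × C: 3 H
  1 × Cl: no H
  1 × F: no H
  1 × N: 2 H
  1 × N (charge +1): no H
  1 × O (charge -1): no H
  Total hydrogens = 12.
Molecular formula: C10H12ClFN4O3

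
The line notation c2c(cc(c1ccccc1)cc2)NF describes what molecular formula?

Heavy atoms from the SMILES: 12 C, 1 F, 1 N.
Implicit hydrogens by atom environment:
  9 × C (aromatic): 1 H each → 9
  3 × C (aromatic): no H
  1 × F: no H
  1 × N: 1 H
  Total hydrogens = 10.
Molecular formula: C12H10FN

C12H10FN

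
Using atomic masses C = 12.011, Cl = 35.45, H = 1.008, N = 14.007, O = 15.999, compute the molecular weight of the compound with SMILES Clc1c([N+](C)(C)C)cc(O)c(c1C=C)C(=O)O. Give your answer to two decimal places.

Molecular formula: C12H15ClNO3+.
M = 12×12.011 + 1×35.45 + 15×1.008 + 1×14.007 + 3×15.999 = 256.71 g/mol.

256.71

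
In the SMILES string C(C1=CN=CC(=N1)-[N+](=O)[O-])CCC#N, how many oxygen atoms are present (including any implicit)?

The symbol for oxygen appears 2 times in the SMILES.

2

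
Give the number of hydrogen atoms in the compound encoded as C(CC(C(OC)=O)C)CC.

16

Hydrogens are implicit in SMILES; fill each atom to its normal valence:
  3 × C: 3 H each → 9
  3 × C: 2 H each → 6
  2 × O: no H
  1 × C: 1 H
  1 × C: no H
  Total hydrogens = 16.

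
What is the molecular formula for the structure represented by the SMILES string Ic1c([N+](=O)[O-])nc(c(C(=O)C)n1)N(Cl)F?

C6H3ClFIN4O3

Heavy atoms from the SMILES: 6 C, 1 Cl, 1 F, 1 I, 4 N, 3 O.
Implicit hydrogens by atom environment:
  4 × C (aromatic): no H
  2 × N (aromatic): no H
  2 × O: no H
  1 × C: 3 H
  1 × C: no H
  1 × Cl: no H
  1 × F: no H
  1 × I: no H
  1 × N: no H
  1 × N (charge +1): no H
  1 × O (charge -1): no H
  Total hydrogens = 3.
Molecular formula: C6H3ClFIN4O3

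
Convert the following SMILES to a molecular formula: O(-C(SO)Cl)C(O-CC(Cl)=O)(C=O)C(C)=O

C7H8Cl2O6S

Heavy atoms from the SMILES: 7 C, 2 Cl, 6 O, 1 S.
Implicit hydrogens by atom environment:
  5 × O: no H
  3 × C: no H
  2 × C: 1 H each → 2
  2 × Cl: no H
  1 × C: 3 H
  1 × C: 2 H
  1 × O: 1 H
  1 × S: no H
  Total hydrogens = 8.
Molecular formula: C7H8Cl2O6S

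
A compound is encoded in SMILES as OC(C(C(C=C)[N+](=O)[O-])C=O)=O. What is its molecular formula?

C6H7NO5

Heavy atoms from the SMILES: 6 C, 1 N, 5 O.
Implicit hydrogens by atom environment:
  4 × C: 1 H each → 4
  3 × O: no H
  1 × C: 2 H
  1 × C: no H
  1 × N (charge +1): no H
  1 × O: 1 H
  1 × O (charge -1): no H
  Total hydrogens = 7.
Molecular formula: C6H7NO5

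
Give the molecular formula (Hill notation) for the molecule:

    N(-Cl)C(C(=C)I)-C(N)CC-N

Heavy atoms from the SMILES: 6 C, 1 Cl, 1 I, 3 N.
Implicit hydrogens by atom environment:
  3 × C: 2 H each → 6
  2 × C: 1 H each → 2
  2 × N: 2 H each → 4
  1 × C: no H
  1 × Cl: no H
  1 × I: no H
  1 × N: 1 H
  Total hydrogens = 13.
Molecular formula: C6H13ClIN3

C6H13ClIN3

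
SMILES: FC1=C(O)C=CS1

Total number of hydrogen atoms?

Hydrogens are implicit in SMILES; fill each atom to its normal valence:
  2 × C (aromatic): 1 H each → 2
  2 × C (aromatic): no H
  1 × F: no H
  1 × O: 1 H
  1 × S (aromatic): no H
  Total hydrogens = 3.

3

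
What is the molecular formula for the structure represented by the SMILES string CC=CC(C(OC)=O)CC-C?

Heavy atoms from the SMILES: 9 C, 2 O.
Implicit hydrogens by atom environment:
  3 × C: 3 H each → 9
  3 × C: 1 H each → 3
  2 × C: 2 H each → 4
  2 × O: no H
  1 × C: no H
  Total hydrogens = 16.
Molecular formula: C9H16O2

C9H16O2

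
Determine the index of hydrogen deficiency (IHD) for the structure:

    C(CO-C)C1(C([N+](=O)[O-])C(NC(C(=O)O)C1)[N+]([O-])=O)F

Molecular formula from the SMILES: C9H14FN3O7.
DoU = (2C + 2 + N − H − X)/2 = (2·9 + 2 + 3 − 14 − 1)/2 = 8/2 = 4.
(Structurally: 1 ring(s) + 3 π bond(s) = 4.)

4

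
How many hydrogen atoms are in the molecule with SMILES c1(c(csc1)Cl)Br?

2

Hydrogens are implicit in SMILES; fill each atom to its normal valence:
  2 × C (aromatic): 1 H each → 2
  2 × C (aromatic): no H
  1 × Br: no H
  1 × Cl: no H
  1 × S (aromatic): no H
  Total hydrogens = 2.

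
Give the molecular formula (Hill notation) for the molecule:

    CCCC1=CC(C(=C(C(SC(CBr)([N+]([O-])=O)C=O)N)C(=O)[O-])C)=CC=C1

C17H20BrN2O5S-

Heavy atoms from the SMILES: 1 Br, 17 C, 2 N, 5 O, 1 S.
Implicit hydrogens by atom environment:
  4 × C (aromatic): 1 H each → 4
  4 × C: no H
  3 × C: 2 H each → 6
  3 × O: no H
  2 × C: 3 H each → 6
  2 × C: 1 H each → 2
  2 × C (aromatic): no H
  2 × O (charge -1): no H
  1 × Br: no H
  1 × N: 2 H
  1 × N (charge +1): no H
  1 × S: no H
  Total hydrogens = 20.
Net charge -1.
Molecular formula: C17H20BrN2O5S-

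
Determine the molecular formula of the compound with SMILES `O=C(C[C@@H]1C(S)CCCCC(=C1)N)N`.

Heavy atoms from the SMILES: 10 C, 2 N, 1 O, 1 S.
Implicit hydrogens by atom environment:
  5 × C: 2 H each → 10
  3 × C: 1 H each → 3
  2 × C: no H
  2 × N: 2 H each → 4
  1 × O: no H
  1 × S: 1 H
  Total hydrogens = 18.
Molecular formula: C10H18N2OS

C10H18N2OS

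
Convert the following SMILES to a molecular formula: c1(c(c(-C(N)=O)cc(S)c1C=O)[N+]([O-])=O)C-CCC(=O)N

Heavy atoms from the SMILES: 12 C, 3 N, 5 O, 1 S.
Implicit hydrogens by atom environment:
  5 × C (aromatic): no H
  4 × O: no H
  3 × C: 2 H each → 6
  2 × C: no H
  2 × N: 2 H each → 4
  1 × C (aromatic): 1 H
  1 × C: 1 H
  1 × N (charge +1): no H
  1 × O (charge -1): no H
  1 × S: 1 H
  Total hydrogens = 13.
Molecular formula: C12H13N3O5S

C12H13N3O5S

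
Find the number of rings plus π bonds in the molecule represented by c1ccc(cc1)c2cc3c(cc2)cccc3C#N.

Molecular formula from the SMILES: C17H11N.
DoU = (2C + 2 + N − H − X)/2 = (2·17 + 2 + 1 − 11 − 0)/2 = 26/2 = 13.
(Structurally: 3 ring(s) + 10 π bond(s) = 13.)

13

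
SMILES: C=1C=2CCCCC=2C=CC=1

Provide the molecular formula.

Heavy atoms from the SMILES: 10 C.
Implicit hydrogens by atom environment:
  4 × C: 2 H each → 8
  4 × C (aromatic): 1 H each → 4
  2 × C (aromatic): no H
  Total hydrogens = 12.
Molecular formula: C10H12

C10H12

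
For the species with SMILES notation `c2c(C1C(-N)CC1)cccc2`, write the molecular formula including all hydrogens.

Heavy atoms from the SMILES: 10 C, 1 N.
Implicit hydrogens by atom environment:
  5 × C (aromatic): 1 H each → 5
  2 × C: 2 H each → 4
  2 × C: 1 H each → 2
  1 × C (aromatic): no H
  1 × N: 2 H
  Total hydrogens = 13.
Molecular formula: C10H13N

C10H13N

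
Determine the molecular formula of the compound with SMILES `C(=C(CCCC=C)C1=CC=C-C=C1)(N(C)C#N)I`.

Heavy atoms from the SMILES: 15 C, 1 I, 2 N.
Implicit hydrogens by atom environment:
  5 × C (aromatic): 1 H each → 5
  4 × C: 2 H each → 8
  3 × C: no H
  2 × N: no H
  1 × C: 3 H
  1 × C: 1 H
  1 × C (aromatic): no H
  1 × I: no H
  Total hydrogens = 17.
Molecular formula: C15H17IN2

C15H17IN2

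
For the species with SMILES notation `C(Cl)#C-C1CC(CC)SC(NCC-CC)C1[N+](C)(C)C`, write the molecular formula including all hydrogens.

C16H30ClN2S+

Heavy atoms from the SMILES: 16 C, 1 Cl, 2 N, 1 S.
Implicit hydrogens by atom environment:
  5 × C: 3 H each → 15
  5 × C: 2 H each → 10
  4 × C: 1 H each → 4
  2 × C: no H
  1 × Cl: no H
  1 × N: 1 H
  1 × N (charge +1): no H
  1 × S: no H
  Total hydrogens = 30.
Net charge +1.
Molecular formula: C16H30ClN2S+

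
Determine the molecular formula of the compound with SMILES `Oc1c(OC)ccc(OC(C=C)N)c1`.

Heavy atoms from the SMILES: 10 C, 1 N, 3 O.
Implicit hydrogens by atom environment:
  3 × C (aromatic): 1 H each → 3
  3 × C (aromatic): no H
  2 × C: 1 H each → 2
  2 × O: no H
  1 × C: 3 H
  1 × C: 2 H
  1 × N: 2 H
  1 × O: 1 H
  Total hydrogens = 13.
Molecular formula: C10H13NO3

C10H13NO3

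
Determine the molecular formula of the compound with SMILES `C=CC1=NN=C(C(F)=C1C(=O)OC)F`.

C8H6F2N2O2

Heavy atoms from the SMILES: 8 C, 2 F, 2 N, 2 O.
Implicit hydrogens by atom environment:
  4 × C (aromatic): no H
  2 × F: no H
  2 × N (aromatic): no H
  2 × O: no H
  1 × C: 3 H
  1 × C: 2 H
  1 × C: 1 H
  1 × C: no H
  Total hydrogens = 6.
Molecular formula: C8H6F2N2O2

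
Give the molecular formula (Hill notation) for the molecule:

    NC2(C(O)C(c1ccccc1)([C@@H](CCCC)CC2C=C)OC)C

C20H31NO2

Heavy atoms from the SMILES: 20 C, 1 N, 2 O.
Implicit hydrogens by atom environment:
  5 × C: 2 H each → 10
  5 × C (aromatic): 1 H each → 5
  4 × C: 1 H each → 4
  3 × C: 3 H each → 9
  2 × C: no H
  1 × C (aromatic): no H
  1 × N: 2 H
  1 × O: 1 H
  1 × O: no H
  Total hydrogens = 31.
Molecular formula: C20H31NO2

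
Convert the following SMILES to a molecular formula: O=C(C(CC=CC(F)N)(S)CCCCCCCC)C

Heavy atoms from the SMILES: 15 C, 1 F, 1 N, 1 O, 1 S.
Implicit hydrogens by atom environment:
  8 × C: 2 H each → 16
  3 × C: 1 H each → 3
  2 × C: 3 H each → 6
  2 × C: no H
  1 × F: no H
  1 × N: 2 H
  1 × O: no H
  1 × S: 1 H
  Total hydrogens = 28.
Molecular formula: C15H28FNOS

C15H28FNOS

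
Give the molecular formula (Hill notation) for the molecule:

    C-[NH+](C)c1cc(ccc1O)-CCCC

Heavy atoms from the SMILES: 12 C, 1 N, 1 O.
Implicit hydrogens by atom environment:
  3 × C: 3 H each → 9
  3 × C: 2 H each → 6
  3 × C (aromatic): 1 H each → 3
  3 × C (aromatic): no H
  1 × N (charge +1): 1 H
  1 × O: 1 H
  Total hydrogens = 20.
Net charge +1.
Molecular formula: C12H20NO+

C12H20NO+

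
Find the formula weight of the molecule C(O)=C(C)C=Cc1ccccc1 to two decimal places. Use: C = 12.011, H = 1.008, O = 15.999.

160.22

Molecular formula: C11H12O.
M = 11×12.011 + 12×1.008 + 1×15.999 = 160.22 g/mol.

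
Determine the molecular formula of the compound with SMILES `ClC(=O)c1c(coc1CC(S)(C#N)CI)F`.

Heavy atoms from the SMILES: 9 C, 1 Cl, 1 F, 1 I, 1 N, 2 O, 1 S.
Implicit hydrogens by atom environment:
  3 × C (aromatic): no H
  3 × C: no H
  2 × C: 2 H each → 4
  1 × C (aromatic): 1 H
  1 × Cl: no H
  1 × F: no H
  1 × I: no H
  1 × N: no H
  1 × O (aromatic): no H
  1 × O: no H
  1 × S: 1 H
  Total hydrogens = 6.
Molecular formula: C9H6ClFINO2S

C9H6ClFINO2S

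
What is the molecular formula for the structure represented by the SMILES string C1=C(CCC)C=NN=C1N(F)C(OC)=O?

Heavy atoms from the SMILES: 9 C, 1 F, 3 N, 2 O.
Implicit hydrogens by atom environment:
  2 × C: 3 H each → 6
  2 × C: 2 H each → 4
  2 × C (aromatic): 1 H each → 2
  2 × C (aromatic): no H
  2 × N (aromatic): no H
  2 × O: no H
  1 × C: no H
  1 × F: no H
  1 × N: no H
  Total hydrogens = 12.
Molecular formula: C9H12FN3O2

C9H12FN3O2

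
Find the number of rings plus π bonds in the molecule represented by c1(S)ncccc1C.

4

Molecular formula from the SMILES: C6H7NS.
DoU = (2C + 2 + N − H − X)/2 = (2·6 + 2 + 1 − 7 − 0)/2 = 8/2 = 4.
(Structurally: 1 ring(s) + 3 π bond(s) = 4.)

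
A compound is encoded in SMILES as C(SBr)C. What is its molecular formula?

Heavy atoms from the SMILES: 1 Br, 2 C, 1 S.
Implicit hydrogens by atom environment:
  1 × Br: no H
  1 × C: 3 H
  1 × C: 2 H
  1 × S: no H
  Total hydrogens = 5.
Molecular formula: C2H5BrS

C2H5BrS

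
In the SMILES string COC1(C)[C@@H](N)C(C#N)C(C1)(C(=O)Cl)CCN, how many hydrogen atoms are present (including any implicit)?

Hydrogens are implicit in SMILES; fill each atom to its normal valence:
  4 × C: no H
  3 × C: 2 H each → 6
  2 × C: 3 H each → 6
  2 × C: 1 H each → 2
  2 × N: 2 H each → 4
  2 × O: no H
  1 × Cl: no H
  1 × N: no H
  Total hydrogens = 18.

18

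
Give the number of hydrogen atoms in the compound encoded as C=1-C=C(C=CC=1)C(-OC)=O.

8

Hydrogens are implicit in SMILES; fill each atom to its normal valence:
  5 × C (aromatic): 1 H each → 5
  2 × O: no H
  1 × C: 3 H
  1 × C (aromatic): no H
  1 × C: no H
  Total hydrogens = 8.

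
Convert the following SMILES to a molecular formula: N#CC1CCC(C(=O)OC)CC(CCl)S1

Heavy atoms from the SMILES: 10 C, 1 Cl, 1 N, 2 O, 1 S.
Implicit hydrogens by atom environment:
  4 × C: 2 H each → 8
  3 × C: 1 H each → 3
  2 × C: no H
  2 × O: no H
  1 × C: 3 H
  1 × Cl: no H
  1 × N: no H
  1 × S: no H
  Total hydrogens = 14.
Molecular formula: C10H14ClNO2S

C10H14ClNO2S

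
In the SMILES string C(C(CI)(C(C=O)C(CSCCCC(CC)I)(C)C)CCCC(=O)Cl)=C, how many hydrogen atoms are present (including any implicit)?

Hydrogens are implicit in SMILES; fill each atom to its normal valence:
  10 × C: 2 H each → 20
  4 × C: 1 H each → 4
  3 × C: 3 H each → 9
  3 × C: no H
  2 × I: no H
  2 × O: no H
  1 × Cl: no H
  1 × S: no H
  Total hydrogens = 33.

33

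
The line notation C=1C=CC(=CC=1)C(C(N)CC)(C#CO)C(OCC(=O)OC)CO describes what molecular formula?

Heavy atoms from the SMILES: 17 C, 1 N, 5 O.
Implicit hydrogens by atom environment:
  5 × C (aromatic): 1 H each → 5
  4 × C: no H
  3 × C: 2 H each → 6
  3 × O: no H
  2 × C: 3 H each → 6
  2 × C: 1 H each → 2
  2 × O: 1 H each → 2
  1 × C (aromatic): no H
  1 × N: 2 H
  Total hydrogens = 23.
Molecular formula: C17H23NO5

C17H23NO5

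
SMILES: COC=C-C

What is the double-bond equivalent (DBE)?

1

Molecular formula from the SMILES: C4H8O.
DoU = (2C + 2 + N − H − X)/2 = (2·4 + 2 + 0 − 8 − 0)/2 = 2/2 = 1.
(Structurally: 0 ring(s) + 1 π bond(s) = 1.)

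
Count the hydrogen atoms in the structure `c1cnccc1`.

5

Hydrogens are implicit in SMILES; fill each atom to its normal valence:
  5 × C (aromatic): 1 H each → 5
  1 × N (aromatic): no H
  Total hydrogens = 5.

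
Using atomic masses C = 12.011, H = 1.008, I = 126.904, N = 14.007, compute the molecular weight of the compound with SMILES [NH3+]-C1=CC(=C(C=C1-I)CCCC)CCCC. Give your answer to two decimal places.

Molecular formula: C14H23IN+.
M = 14×12.011 + 23×1.008 + 1×126.904 + 1×14.007 = 332.25 g/mol.

332.25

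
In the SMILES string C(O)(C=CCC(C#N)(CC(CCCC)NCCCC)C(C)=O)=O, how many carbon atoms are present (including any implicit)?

The symbol for carbon appears 18 times in the SMILES.

18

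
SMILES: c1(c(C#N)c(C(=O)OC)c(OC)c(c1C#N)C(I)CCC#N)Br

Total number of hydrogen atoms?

11

Hydrogens are implicit in SMILES; fill each atom to its normal valence:
  6 × C (aromatic): no H
  4 × C: no H
  3 × N: no H
  3 × O: no H
  2 × C: 3 H each → 6
  2 × C: 2 H each → 4
  1 × Br: no H
  1 × C: 1 H
  1 × I: no H
  Total hydrogens = 11.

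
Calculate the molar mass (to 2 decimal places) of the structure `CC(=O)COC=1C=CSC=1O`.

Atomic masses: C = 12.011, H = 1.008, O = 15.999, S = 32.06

172.20

Molecular formula: C7H8O3S.
M = 7×12.011 + 8×1.008 + 3×15.999 + 1×32.06 = 172.20 g/mol.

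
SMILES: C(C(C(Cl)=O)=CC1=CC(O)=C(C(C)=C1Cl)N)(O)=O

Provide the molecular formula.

Heavy atoms from the SMILES: 11 C, 2 Cl, 1 N, 4 O.
Implicit hydrogens by atom environment:
  5 × C (aromatic): no H
  3 × C: no H
  2 × Cl: no H
  2 × O: 1 H each → 2
  2 × O: no H
  1 × C: 3 H
  1 × C (aromatic): 1 H
  1 × C: 1 H
  1 × N: 2 H
  Total hydrogens = 9.
Molecular formula: C11H9Cl2NO4

C11H9Cl2NO4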